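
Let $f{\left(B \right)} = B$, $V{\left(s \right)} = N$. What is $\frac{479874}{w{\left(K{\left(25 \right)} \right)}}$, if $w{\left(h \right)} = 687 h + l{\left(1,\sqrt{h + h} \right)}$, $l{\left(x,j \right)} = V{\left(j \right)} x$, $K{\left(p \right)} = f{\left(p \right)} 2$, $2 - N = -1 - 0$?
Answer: $\frac{159958}{11451} \approx 13.969$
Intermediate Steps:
$N = 3$ ($N = 2 - \left(-1 - 0\right) = 2 - \left(-1 + 0\right) = 2 - -1 = 2 + 1 = 3$)
$V{\left(s \right)} = 3$
$K{\left(p \right)} = 2 p$ ($K{\left(p \right)} = p 2 = 2 p$)
$l{\left(x,j \right)} = 3 x$
$w{\left(h \right)} = 3 + 687 h$ ($w{\left(h \right)} = 687 h + 3 \cdot 1 = 687 h + 3 = 3 + 687 h$)
$\frac{479874}{w{\left(K{\left(25 \right)} \right)}} = \frac{479874}{3 + 687 \cdot 2 \cdot 25} = \frac{479874}{3 + 687 \cdot 50} = \frac{479874}{3 + 34350} = \frac{479874}{34353} = 479874 \cdot \frac{1}{34353} = \frac{159958}{11451}$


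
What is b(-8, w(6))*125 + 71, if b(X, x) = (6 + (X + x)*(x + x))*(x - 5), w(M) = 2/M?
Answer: -12083/27 ≈ -447.52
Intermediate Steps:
b(X, x) = (-5 + x)*(6 + 2*x*(X + x)) (b(X, x) = (6 + (X + x)*(2*x))*(-5 + x) = (6 + 2*x*(X + x))*(-5 + x) = (-5 + x)*(6 + 2*x*(X + x)))
b(-8, w(6))*125 + 71 = (-30 - 10*(2/6)² + 2*(2/6)³ + 6*(2/6) - 10*(-8)*2/6 + 2*(-8)*(2/6)²)*125 + 71 = (-30 - 10*(2*(⅙))² + 2*(2*(⅙))³ + 6*(2*(⅙)) - 10*(-8)*2*(⅙) + 2*(-8)*(2*(⅙))²)*125 + 71 = (-30 - 10*(⅓)² + 2*(⅓)³ + 6*(⅓) - 10*(-8)*⅓ + 2*(-8)*(⅓)²)*125 + 71 = (-30 - 10*⅑ + 2*(1/27) + 2 + 80/3 + 2*(-8)*(⅑))*125 + 71 = (-30 - 10/9 + 2/27 + 2 + 80/3 - 16/9)*125 + 71 = -112/27*125 + 71 = -14000/27 + 71 = -12083/27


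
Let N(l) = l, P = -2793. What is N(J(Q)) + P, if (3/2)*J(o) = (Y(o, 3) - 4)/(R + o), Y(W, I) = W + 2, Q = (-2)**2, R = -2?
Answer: -8377/3 ≈ -2792.3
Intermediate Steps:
Q = 4
Y(W, I) = 2 + W
J(o) = 2/3 (J(o) = 2*(((2 + o) - 4)/(-2 + o))/3 = 2*((-2 + o)/(-2 + o))/3 = (2/3)*1 = 2/3)
N(J(Q)) + P = 2/3 - 2793 = -8377/3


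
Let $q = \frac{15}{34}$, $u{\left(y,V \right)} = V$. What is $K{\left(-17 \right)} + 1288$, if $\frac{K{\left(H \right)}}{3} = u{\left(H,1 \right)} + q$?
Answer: $\frac{43939}{34} \approx 1292.3$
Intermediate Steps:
$q = \frac{15}{34}$ ($q = 15 \cdot \frac{1}{34} = \frac{15}{34} \approx 0.44118$)
$K{\left(H \right)} = \frac{147}{34}$ ($K{\left(H \right)} = 3 \left(1 + \frac{15}{34}\right) = 3 \cdot \frac{49}{34} = \frac{147}{34}$)
$K{\left(-17 \right)} + 1288 = \frac{147}{34} + 1288 = \frac{43939}{34}$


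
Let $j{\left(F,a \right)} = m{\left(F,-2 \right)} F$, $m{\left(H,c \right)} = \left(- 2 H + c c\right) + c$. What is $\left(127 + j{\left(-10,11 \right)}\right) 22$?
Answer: $-2046$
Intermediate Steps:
$m{\left(H,c \right)} = c + c^{2} - 2 H$ ($m{\left(H,c \right)} = \left(- 2 H + c^{2}\right) + c = \left(c^{2} - 2 H\right) + c = c + c^{2} - 2 H$)
$j{\left(F,a \right)} = F \left(2 - 2 F\right)$ ($j{\left(F,a \right)} = \left(-2 + \left(-2\right)^{2} - 2 F\right) F = \left(-2 + 4 - 2 F\right) F = \left(2 - 2 F\right) F = F \left(2 - 2 F\right)$)
$\left(127 + j{\left(-10,11 \right)}\right) 22 = \left(127 + 2 \left(-10\right) \left(1 - -10\right)\right) 22 = \left(127 + 2 \left(-10\right) \left(1 + 10\right)\right) 22 = \left(127 + 2 \left(-10\right) 11\right) 22 = \left(127 - 220\right) 22 = \left(-93\right) 22 = -2046$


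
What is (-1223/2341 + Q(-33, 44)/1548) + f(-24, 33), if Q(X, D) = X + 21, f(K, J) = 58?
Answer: 17355254/301989 ≈ 57.470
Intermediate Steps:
Q(X, D) = 21 + X
(-1223/2341 + Q(-33, 44)/1548) + f(-24, 33) = (-1223/2341 + (21 - 33)/1548) + 58 = (-1223*1/2341 - 12*1/1548) + 58 = (-1223/2341 - 1/129) + 58 = -160108/301989 + 58 = 17355254/301989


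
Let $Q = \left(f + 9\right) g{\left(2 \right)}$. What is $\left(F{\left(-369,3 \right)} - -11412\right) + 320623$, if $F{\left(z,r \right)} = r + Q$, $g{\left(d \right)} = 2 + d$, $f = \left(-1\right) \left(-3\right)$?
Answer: $332086$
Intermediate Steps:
$f = 3$
$Q = 48$ ($Q = \left(3 + 9\right) \left(2 + 2\right) = 12 \cdot 4 = 48$)
$F{\left(z,r \right)} = 48 + r$ ($F{\left(z,r \right)} = r + 48 = 48 + r$)
$\left(F{\left(-369,3 \right)} - -11412\right) + 320623 = \left(\left(48 + 3\right) - -11412\right) + 320623 = \left(51 + 11412\right) + 320623 = 11463 + 320623 = 332086$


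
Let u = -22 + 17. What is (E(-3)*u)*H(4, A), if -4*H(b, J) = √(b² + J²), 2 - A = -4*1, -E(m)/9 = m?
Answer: 135*√13/2 ≈ 243.37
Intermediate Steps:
E(m) = -9*m
A = 6 (A = 2 - (-4) = 2 - 1*(-4) = 2 + 4 = 6)
H(b, J) = -√(J² + b²)/4 (H(b, J) = -√(b² + J²)/4 = -√(J² + b²)/4)
u = -5
(E(-3)*u)*H(4, A) = (-9*(-3)*(-5))*(-√(6² + 4²)/4) = (27*(-5))*(-√(36 + 16)/4) = -(-135)*√52/4 = -(-135)*2*√13/4 = -(-135)*√13/2 = 135*√13/2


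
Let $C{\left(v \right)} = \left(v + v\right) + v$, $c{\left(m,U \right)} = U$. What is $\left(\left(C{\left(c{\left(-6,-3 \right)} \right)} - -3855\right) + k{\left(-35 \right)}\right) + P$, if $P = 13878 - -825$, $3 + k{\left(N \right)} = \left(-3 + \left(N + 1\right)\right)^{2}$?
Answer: $19915$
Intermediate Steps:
$k{\left(N \right)} = -3 + \left(-2 + N\right)^{2}$ ($k{\left(N \right)} = -3 + \left(-3 + \left(N + 1\right)\right)^{2} = -3 + \left(-3 + \left(1 + N\right)\right)^{2} = -3 + \left(-2 + N\right)^{2}$)
$C{\left(v \right)} = 3 v$ ($C{\left(v \right)} = 2 v + v = 3 v$)
$P = 14703$ ($P = 13878 + 825 = 14703$)
$\left(\left(C{\left(c{\left(-6,-3 \right)} \right)} - -3855\right) + k{\left(-35 \right)}\right) + P = \left(\left(3 \left(-3\right) - -3855\right) - \left(3 - \left(-2 - 35\right)^{2}\right)\right) + 14703 = \left(\left(-9 + 3855\right) - \left(3 - \left(-37\right)^{2}\right)\right) + 14703 = \left(3846 + \left(-3 + 1369\right)\right) + 14703 = \left(3846 + 1366\right) + 14703 = 5212 + 14703 = 19915$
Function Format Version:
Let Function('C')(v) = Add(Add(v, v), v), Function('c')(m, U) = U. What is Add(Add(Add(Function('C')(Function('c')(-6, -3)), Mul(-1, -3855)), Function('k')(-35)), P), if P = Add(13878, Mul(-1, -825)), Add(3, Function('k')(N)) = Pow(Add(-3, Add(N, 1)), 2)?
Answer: 19915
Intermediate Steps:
Function('k')(N) = Add(-3, Pow(Add(-2, N), 2)) (Function('k')(N) = Add(-3, Pow(Add(-3, Add(N, 1)), 2)) = Add(-3, Pow(Add(-3, Add(1, N)), 2)) = Add(-3, Pow(Add(-2, N), 2)))
Function('C')(v) = Mul(3, v) (Function('C')(v) = Add(Mul(2, v), v) = Mul(3, v))
P = 14703 (P = Add(13878, 825) = 14703)
Add(Add(Add(Function('C')(Function('c')(-6, -3)), Mul(-1, -3855)), Function('k')(-35)), P) = Add(Add(Add(Mul(3, -3), Mul(-1, -3855)), Add(-3, Pow(Add(-2, -35), 2))), 14703) = Add(Add(Add(-9, 3855), Add(-3, Pow(-37, 2))), 14703) = Add(Add(3846, Add(-3, 1369)), 14703) = Add(Add(3846, 1366), 14703) = Add(5212, 14703) = 19915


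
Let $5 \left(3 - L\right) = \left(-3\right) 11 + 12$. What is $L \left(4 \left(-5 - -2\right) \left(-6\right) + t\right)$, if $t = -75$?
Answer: $- \frac{108}{5} \approx -21.6$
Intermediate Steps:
$L = \frac{36}{5}$ ($L = 3 - \frac{\left(-3\right) 11 + 12}{5} = 3 - \frac{-33 + 12}{5} = 3 - - \frac{21}{5} = 3 + \frac{21}{5} = \frac{36}{5} \approx 7.2$)
$L \left(4 \left(-5 - -2\right) \left(-6\right) + t\right) = \frac{36 \left(4 \left(-5 - -2\right) \left(-6\right) - 75\right)}{5} = \frac{36 \left(4 \left(-5 + 2\right) \left(-6\right) - 75\right)}{5} = \frac{36 \left(4 \left(-3\right) \left(-6\right) - 75\right)}{5} = \frac{36 \left(\left(-12\right) \left(-6\right) - 75\right)}{5} = \frac{36 \left(72 - 75\right)}{5} = \frac{36}{5} \left(-3\right) = - \frac{108}{5}$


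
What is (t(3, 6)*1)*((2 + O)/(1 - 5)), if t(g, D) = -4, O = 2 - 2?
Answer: 2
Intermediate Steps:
O = 0
(t(3, 6)*1)*((2 + O)/(1 - 5)) = (-4*1)*((2 + 0)/(1 - 5)) = -8/(-4) = -8*(-1)/4 = -4*(-½) = 2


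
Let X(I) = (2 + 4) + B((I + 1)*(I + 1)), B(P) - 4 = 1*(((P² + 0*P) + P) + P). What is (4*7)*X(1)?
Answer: 952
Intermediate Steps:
B(P) = 4 + P² + 2*P (B(P) = 4 + 1*(((P² + 0*P) + P) + P) = 4 + 1*(((P² + 0) + P) + P) = 4 + 1*((P² + P) + P) = 4 + 1*((P + P²) + P) = 4 + 1*(P² + 2*P) = 4 + (P² + 2*P) = 4 + P² + 2*P)
X(I) = 10 + (1 + I)⁴ + 2*(1 + I)² (X(I) = (2 + 4) + (4 + ((I + 1)*(I + 1))² + 2*((I + 1)*(I + 1))) = 6 + (4 + ((1 + I)*(1 + I))² + 2*((1 + I)*(1 + I))) = 6 + (4 + ((1 + I)²)² + 2*(1 + I)²) = 6 + (4 + (1 + I)⁴ + 2*(1 + I)²) = 10 + (1 + I)⁴ + 2*(1 + I)²)
(4*7)*X(1) = (4*7)*(10 + (1 + 1)⁴ + 2*(1 + 1)²) = 28*(10 + 2⁴ + 2*2²) = 28*(10 + 16 + 2*4) = 28*(10 + 16 + 8) = 28*34 = 952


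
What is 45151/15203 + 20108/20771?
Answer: 1243533345/315781513 ≈ 3.9380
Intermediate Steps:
45151/15203 + 20108/20771 = 1243533345/315781513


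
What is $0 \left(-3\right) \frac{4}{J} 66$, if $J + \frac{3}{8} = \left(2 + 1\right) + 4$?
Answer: $0$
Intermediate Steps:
$J = \frac{53}{8}$ ($J = - \frac{3}{8} + \left(\left(2 + 1\right) + 4\right) = - \frac{3}{8} + \left(3 + 4\right) = - \frac{3}{8} + 7 = \frac{53}{8} \approx 6.625$)
$0 \left(-3\right) \frac{4}{J} 66 = 0 \left(-3\right) \frac{4}{\frac{53}{8}} \cdot 66 = 0 \cdot 4 \cdot \frac{8}{53} \cdot 66 = 0 \cdot \frac{32}{53} \cdot 66 = 0 \cdot 66 = 0$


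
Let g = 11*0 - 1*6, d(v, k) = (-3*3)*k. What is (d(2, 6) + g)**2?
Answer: 3600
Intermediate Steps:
d(v, k) = -9*k
g = -6 (g = 0 - 6 = -6)
(d(2, 6) + g)**2 = (-9*6 - 6)**2 = (-54 - 6)**2 = (-60)**2 = 3600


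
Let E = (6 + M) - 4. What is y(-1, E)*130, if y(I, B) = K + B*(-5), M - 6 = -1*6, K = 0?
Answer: -1300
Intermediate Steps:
M = 0 (M = 6 - 1*6 = 6 - 6 = 0)
E = 2 (E = (6 + 0) - 4 = 6 - 4 = 2)
y(I, B) = -5*B (y(I, B) = 0 + B*(-5) = 0 - 5*B = -5*B)
y(-1, E)*130 = -5*2*130 = -10*130 = -1300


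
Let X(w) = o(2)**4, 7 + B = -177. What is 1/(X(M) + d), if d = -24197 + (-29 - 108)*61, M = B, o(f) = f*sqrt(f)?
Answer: -1/32490 ≈ -3.0779e-5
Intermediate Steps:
o(f) = f**(3/2)
B = -184 (B = -7 - 177 = -184)
M = -184
X(w) = 64 (X(w) = (2**(3/2))**4 = (2*sqrt(2))**4 = 64)
d = -32554 (d = -24197 - 137*61 = -24197 - 8357 = -32554)
1/(X(M) + d) = 1/(64 - 32554) = 1/(-32490) = -1/32490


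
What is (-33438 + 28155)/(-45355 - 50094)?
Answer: 5283/95449 ≈ 0.055349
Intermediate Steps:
(-33438 + 28155)/(-45355 - 50094) = -5283/(-95449) = -5283*(-1/95449) = 5283/95449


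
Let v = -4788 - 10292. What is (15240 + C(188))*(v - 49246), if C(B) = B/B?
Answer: -980392566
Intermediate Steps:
v = -15080
C(B) = 1
(15240 + C(188))*(v - 49246) = (15240 + 1)*(-15080 - 49246) = 15241*(-64326) = -980392566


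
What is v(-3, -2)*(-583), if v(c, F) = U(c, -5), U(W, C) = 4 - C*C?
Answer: 12243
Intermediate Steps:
U(W, C) = 4 - C²
v(c, F) = -21 (v(c, F) = 4 - 1*(-5)² = 4 - 1*25 = 4 - 25 = -21)
v(-3, -2)*(-583) = -21*(-583) = 12243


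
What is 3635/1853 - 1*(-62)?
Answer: 118521/1853 ≈ 63.962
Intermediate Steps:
3635/1853 - 1*(-62) = 3635*(1/1853) + 62 = 3635/1853 + 62 = 118521/1853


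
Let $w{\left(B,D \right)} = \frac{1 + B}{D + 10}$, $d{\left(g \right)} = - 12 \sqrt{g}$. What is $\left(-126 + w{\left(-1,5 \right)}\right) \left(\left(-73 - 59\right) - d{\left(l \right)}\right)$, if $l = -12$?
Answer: $16632 - 3024 i \sqrt{3} \approx 16632.0 - 5237.7 i$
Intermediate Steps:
$w{\left(B,D \right)} = \frac{1 + B}{10 + D}$
$\left(-126 + w{\left(-1,5 \right)}\right) \left(\left(-73 - 59\right) - d{\left(l \right)}\right) = \left(-126 + \frac{1 - 1}{10 + 5}\right) \left(\left(-73 - 59\right) - - 12 \sqrt{-12}\right) = \left(-126 + \frac{1}{15} \cdot 0\right) \left(\left(-73 - 59\right) - - 12 \cdot 2 i \sqrt{3}\right) = \left(-126 + \frac{1}{15} \cdot 0\right) \left(-132 - - 24 i \sqrt{3}\right) = \left(-126 + 0\right) \left(-132 + 24 i \sqrt{3}\right) = - 126 \left(-132 + 24 i \sqrt{3}\right) = 16632 - 3024 i \sqrt{3}$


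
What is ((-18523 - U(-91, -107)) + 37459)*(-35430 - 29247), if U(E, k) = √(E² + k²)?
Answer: -1224723672 + 64677*√19730 ≈ -1.2156e+9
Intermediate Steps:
((-18523 - U(-91, -107)) + 37459)*(-35430 - 29247) = ((-18523 - √((-91)² + (-107)²)) + 37459)*(-35430 - 29247) = ((-18523 - √(8281 + 11449)) + 37459)*(-64677) = ((-18523 - √19730) + 37459)*(-64677) = (18936 - √19730)*(-64677) = -1224723672 + 64677*√19730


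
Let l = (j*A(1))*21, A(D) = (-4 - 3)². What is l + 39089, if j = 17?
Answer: 56582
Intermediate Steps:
A(D) = 49 (A(D) = (-7)² = 49)
l = 17493 (l = (17*49)*21 = 833*21 = 17493)
l + 39089 = 17493 + 39089 = 56582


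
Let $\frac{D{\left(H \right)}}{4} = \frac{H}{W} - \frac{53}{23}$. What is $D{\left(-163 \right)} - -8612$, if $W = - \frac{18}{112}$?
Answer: $\frac{2620552}{207} \approx 12660.0$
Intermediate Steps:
$W = - \frac{9}{56}$ ($W = \left(-18\right) \frac{1}{112} = - \frac{9}{56} \approx -0.16071$)
$D{\left(H \right)} = - \frac{212}{23} - \frac{224 H}{9}$ ($D{\left(H \right)} = 4 \left(\frac{H}{- \frac{9}{56}} - \frac{53}{23}\right) = 4 \left(H \left(- \frac{56}{9}\right) - \frac{53}{23}\right) = 4 \left(- \frac{56 H}{9} - \frac{53}{23}\right) = 4 \left(- \frac{53}{23} - \frac{56 H}{9}\right) = - \frac{212}{23} - \frac{224 H}{9}$)
$D{\left(-163 \right)} - -8612 = \left(- \frac{212}{23} - - \frac{36512}{9}\right) - -8612 = \left(- \frac{212}{23} + \frac{36512}{9}\right) + 8612 = \frac{837868}{207} + 8612 = \frac{2620552}{207}$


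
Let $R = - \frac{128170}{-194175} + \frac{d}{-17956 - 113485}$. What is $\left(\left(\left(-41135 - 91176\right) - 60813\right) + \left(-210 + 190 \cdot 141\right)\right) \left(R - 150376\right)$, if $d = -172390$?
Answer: $\frac{127836829019157719104}{5104511235} \approx 2.5044 \cdot 10^{10}$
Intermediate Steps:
$R = \frac{10064124244}{5104511235}$ ($R = - \frac{128170}{-194175} - \frac{172390}{-17956 - 113485} = \left(-128170\right) \left(- \frac{1}{194175}\right) - \frac{172390}{-131441} = \frac{25634}{38835} - - \frac{172390}{131441} = \frac{25634}{38835} + \frac{172390}{131441} = \frac{10064124244}{5104511235} \approx 1.9716$)
$\left(\left(\left(-41135 - 91176\right) - 60813\right) + \left(-210 + 190 \cdot 141\right)\right) \left(R - 150376\right) = \left(\left(\left(-41135 - 91176\right) - 60813\right) + \left(-210 + 190 \cdot 141\right)\right) \left(\frac{10064124244}{5104511235} - 150376\right) = \left(\left(-132311 - 60813\right) + \left(-210 + 26790\right)\right) \left(- \frac{767585917350116}{5104511235}\right) = \left(-193124 + 26580\right) \left(- \frac{767585917350116}{5104511235}\right) = \left(-166544\right) \left(- \frac{767585917350116}{5104511235}\right) = \frac{127836829019157719104}{5104511235}$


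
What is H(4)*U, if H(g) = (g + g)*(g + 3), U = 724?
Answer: 40544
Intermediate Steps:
H(g) = 2*g*(3 + g) (H(g) = (2*g)*(3 + g) = 2*g*(3 + g))
H(4)*U = (2*4*(3 + 4))*724 = (2*4*7)*724 = 56*724 = 40544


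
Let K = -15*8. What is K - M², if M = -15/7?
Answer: -6105/49 ≈ -124.59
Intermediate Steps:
K = -120
M = -15/7 (M = -15*⅐ = -15/7 ≈ -2.1429)
K - M² = -120 - (-15/7)² = -120 - 1*225/49 = -120 - 225/49 = -6105/49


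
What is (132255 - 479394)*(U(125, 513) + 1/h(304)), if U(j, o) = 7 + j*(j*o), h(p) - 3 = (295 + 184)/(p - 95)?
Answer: -3077487627945939/1106 ≈ -2.7825e+12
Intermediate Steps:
h(p) = 3 + 479/(-95 + p) (h(p) = 3 + (295 + 184)/(p - 95) = 3 + 479/(-95 + p))
U(j, o) = 7 + o*j²
(132255 - 479394)*(U(125, 513) + 1/h(304)) = (132255 - 479394)*((7 + 513*125²) + 1/((194 + 3*304)/(-95 + 304))) = -347139*((7 + 513*15625) + 1/((194 + 912)/209)) = -347139*((7 + 8015625) + 1/((1/209)*1106)) = -347139*(8015632 + 1/(1106/209)) = -347139*(8015632 + 209/1106) = -347139*8865289201/1106 = -3077487627945939/1106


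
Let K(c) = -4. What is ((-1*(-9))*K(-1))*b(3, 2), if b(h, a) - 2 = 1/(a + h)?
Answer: -396/5 ≈ -79.200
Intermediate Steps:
b(h, a) = 2 + 1/(a + h)
((-1*(-9))*K(-1))*b(3, 2) = (-1*(-9)*(-4))*((1 + 2*2 + 2*3)/(2 + 3)) = (9*(-4))*((1 + 4 + 6)/5) = -36*11/5 = -396/5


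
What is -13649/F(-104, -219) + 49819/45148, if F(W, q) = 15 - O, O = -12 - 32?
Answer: -613285731/2663732 ≈ -230.24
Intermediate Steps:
O = -44
F(W, q) = 59 (F(W, q) = 15 - 1*(-44) = 15 + 44 = 59)
-13649/F(-104, -219) + 49819/45148 = -13649/59 + 49819/45148 = -613285731/2663732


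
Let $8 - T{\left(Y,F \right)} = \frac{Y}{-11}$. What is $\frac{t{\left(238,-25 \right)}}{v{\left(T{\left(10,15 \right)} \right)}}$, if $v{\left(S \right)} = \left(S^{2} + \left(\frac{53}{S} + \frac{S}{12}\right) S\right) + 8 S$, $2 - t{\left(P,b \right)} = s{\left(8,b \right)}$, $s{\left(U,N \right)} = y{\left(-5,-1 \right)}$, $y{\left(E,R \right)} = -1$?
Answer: $\frac{1089}{76324} \approx 0.014268$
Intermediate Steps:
$s{\left(U,N \right)} = -1$
$T{\left(Y,F \right)} = 8 + \frac{Y}{11}$ ($T{\left(Y,F \right)} = 8 - \frac{Y}{-11} = 8 - Y \left(- \frac{1}{11}\right) = 8 - - \frac{Y}{11} = 8 + \frac{Y}{11}$)
$t{\left(P,b \right)} = 3$ ($t{\left(P,b \right)} = 2 - -1 = 2 + 1 = 3$)
$v{\left(S \right)} = S^{2} + 8 S + S \left(\frac{53}{S} + \frac{S}{12}\right)$ ($v{\left(S \right)} = \left(S^{2} + \left(\frac{53}{S} + S \frac{1}{12}\right) S\right) + 8 S = \left(S^{2} + \left(\frac{53}{S} + \frac{S}{12}\right) S\right) + 8 S = \left(S^{2} + S \left(\frac{53}{S} + \frac{S}{12}\right)\right) + 8 S = S^{2} + 8 S + S \left(\frac{53}{S} + \frac{S}{12}\right)$)
$\frac{t{\left(238,-25 \right)}}{v{\left(T{\left(10,15 \right)} \right)}} = \frac{3}{53 + 8 \left(8 + \frac{1}{11} \cdot 10\right) + \frac{13 \left(8 + \frac{1}{11} \cdot 10\right)^{2}}{12}} = \frac{3}{53 + 8 \left(8 + \frac{10}{11}\right) + \frac{13 \left(8 + \frac{10}{11}\right)^{2}}{12}} = \frac{3}{53 + 8 \cdot \frac{98}{11} + \frac{13 \left(\frac{98}{11}\right)^{2}}{12}} = \frac{3}{53 + \frac{784}{11} + \frac{13}{12} \cdot \frac{9604}{121}} = \frac{3}{53 + \frac{784}{11} + \frac{31213}{363}} = \frac{3}{\frac{76324}{363}} = 3 \cdot \frac{363}{76324} = \frac{1089}{76324}$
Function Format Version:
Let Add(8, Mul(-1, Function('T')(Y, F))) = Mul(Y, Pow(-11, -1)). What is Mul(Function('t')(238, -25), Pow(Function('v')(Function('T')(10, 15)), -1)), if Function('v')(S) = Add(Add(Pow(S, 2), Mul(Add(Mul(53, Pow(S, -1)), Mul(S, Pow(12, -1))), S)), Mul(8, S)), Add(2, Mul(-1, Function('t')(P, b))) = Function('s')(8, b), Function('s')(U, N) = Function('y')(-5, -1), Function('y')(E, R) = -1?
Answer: Rational(1089, 76324) ≈ 0.014268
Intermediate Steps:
Function('s')(U, N) = -1
Function('T')(Y, F) = Add(8, Mul(Rational(1, 11), Y)) (Function('T')(Y, F) = Add(8, Mul(-1, Mul(Y, Pow(-11, -1)))) = Add(8, Mul(-1, Mul(Y, Rational(-1, 11)))) = Add(8, Mul(-1, Mul(Rational(-1, 11), Y))) = Add(8, Mul(Rational(1, 11), Y)))
Function('t')(P, b) = 3 (Function('t')(P, b) = Add(2, Mul(-1, -1)) = Add(2, 1) = 3)
Function('v')(S) = Add(Pow(S, 2), Mul(8, S), Mul(S, Add(Mul(53, Pow(S, -1)), Mul(Rational(1, 12), S)))) (Function('v')(S) = Add(Add(Pow(S, 2), Mul(Add(Mul(53, Pow(S, -1)), Mul(S, Rational(1, 12))), S)), Mul(8, S)) = Add(Add(Pow(S, 2), Mul(Add(Mul(53, Pow(S, -1)), Mul(Rational(1, 12), S)), S)), Mul(8, S)) = Add(Add(Pow(S, 2), Mul(S, Add(Mul(53, Pow(S, -1)), Mul(Rational(1, 12), S)))), Mul(8, S)) = Add(Pow(S, 2), Mul(8, S), Mul(S, Add(Mul(53, Pow(S, -1)), Mul(Rational(1, 12), S)))))
Mul(Function('t')(238, -25), Pow(Function('v')(Function('T')(10, 15)), -1)) = Mul(3, Pow(Add(53, Mul(8, Add(8, Mul(Rational(1, 11), 10))), Mul(Rational(13, 12), Pow(Add(8, Mul(Rational(1, 11), 10)), 2))), -1)) = Mul(3, Pow(Add(53, Mul(8, Add(8, Rational(10, 11))), Mul(Rational(13, 12), Pow(Add(8, Rational(10, 11)), 2))), -1)) = Mul(3, Pow(Add(53, Mul(8, Rational(98, 11)), Mul(Rational(13, 12), Pow(Rational(98, 11), 2))), -1)) = Mul(3, Pow(Add(53, Rational(784, 11), Mul(Rational(13, 12), Rational(9604, 121))), -1)) = Mul(3, Pow(Add(53, Rational(784, 11), Rational(31213, 363)), -1)) = Mul(3, Pow(Rational(76324, 363), -1)) = Mul(3, Rational(363, 76324)) = Rational(1089, 76324)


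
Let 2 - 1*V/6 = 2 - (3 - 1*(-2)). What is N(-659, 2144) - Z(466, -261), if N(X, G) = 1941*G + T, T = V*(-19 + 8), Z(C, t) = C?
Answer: 4160708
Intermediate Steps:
V = 30 (V = 12 - 6*(2 - (3 - 1*(-2))) = 12 - 6*(2 - (3 + 2)) = 12 - 6*(2 - 1*5) = 12 - 6*(2 - 5) = 12 - 6*(-3) = 12 + 18 = 30)
T = -330 (T = 30*(-19 + 8) = 30*(-11) = -330)
N(X, G) = -330 + 1941*G (N(X, G) = 1941*G - 330 = -330 + 1941*G)
N(-659, 2144) - Z(466, -261) = (-330 + 1941*2144) - 1*466 = (-330 + 4161504) - 466 = 4161174 - 466 = 4160708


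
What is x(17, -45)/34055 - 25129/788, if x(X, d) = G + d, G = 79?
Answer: -855741303/26835340 ≈ -31.889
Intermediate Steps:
x(X, d) = 79 + d
x(17, -45)/34055 - 25129/788 = (79 - 45)/34055 - 25129/788 = 34*(1/34055) - 25129*1/788 = 34/34055 - 25129/788 = -855741303/26835340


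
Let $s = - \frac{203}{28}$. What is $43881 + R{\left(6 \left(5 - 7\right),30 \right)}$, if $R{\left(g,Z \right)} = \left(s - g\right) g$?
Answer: $43824$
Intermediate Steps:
$s = - \frac{29}{4}$ ($s = \left(-203\right) \frac{1}{28} = - \frac{29}{4} \approx -7.25$)
$R{\left(g,Z \right)} = g \left(- \frac{29}{4} - g\right)$ ($R{\left(g,Z \right)} = \left(- \frac{29}{4} - g\right) g = g \left(- \frac{29}{4} - g\right)$)
$43881 + R{\left(6 \left(5 - 7\right),30 \right)} = 43881 - \frac{6 \left(5 - 7\right) \left(29 + 4 \cdot 6 \left(5 - 7\right)\right)}{4} = 43881 - \frac{6 \left(-2\right) \left(29 + 4 \cdot 6 \left(-2\right)\right)}{4} = 43881 - - 3 \left(29 + 4 \left(-12\right)\right) = 43881 - - 3 \left(29 - 48\right) = 43881 - \left(-3\right) \left(-19\right) = 43881 - 57 = 43824$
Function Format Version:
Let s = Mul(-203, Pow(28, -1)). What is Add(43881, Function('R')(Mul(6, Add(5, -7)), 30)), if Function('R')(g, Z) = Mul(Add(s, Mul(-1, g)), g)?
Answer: 43824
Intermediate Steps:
s = Rational(-29, 4) (s = Mul(-203, Rational(1, 28)) = Rational(-29, 4) ≈ -7.2500)
Function('R')(g, Z) = Mul(g, Add(Rational(-29, 4), Mul(-1, g))) (Function('R')(g, Z) = Mul(Add(Rational(-29, 4), Mul(-1, g)), g) = Mul(g, Add(Rational(-29, 4), Mul(-1, g))))
Add(43881, Function('R')(Mul(6, Add(5, -7)), 30)) = Add(43881, Mul(Rational(-1, 4), Mul(6, Add(5, -7)), Add(29, Mul(4, Mul(6, Add(5, -7)))))) = Add(43881, Mul(Rational(-1, 4), Mul(6, -2), Add(29, Mul(4, Mul(6, -2))))) = Add(43881, Mul(Rational(-1, 4), -12, Add(29, Mul(4, -12)))) = Add(43881, Mul(Rational(-1, 4), -12, Add(29, -48))) = Add(43881, Mul(Rational(-1, 4), -12, -19)) = Add(43881, -57) = 43824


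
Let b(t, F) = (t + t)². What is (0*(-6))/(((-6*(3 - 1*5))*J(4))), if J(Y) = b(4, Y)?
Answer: 0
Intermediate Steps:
b(t, F) = 4*t² (b(t, F) = (2*t)² = 4*t²)
J(Y) = 64 (J(Y) = 4*4² = 4*16 = 64)
(0*(-6))/(((-6*(3 - 1*5))*J(4))) = (0*(-6))/((-6*(3 - 1*5)*64)) = 0/((-6*(3 - 5)*64)) = 0/((-6*(-2)*64)) = 0/((12*64)) = 0/768 = 0*(1/768) = 0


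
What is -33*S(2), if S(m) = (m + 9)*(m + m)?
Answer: -1452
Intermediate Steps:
S(m) = 2*m*(9 + m) (S(m) = (9 + m)*(2*m) = 2*m*(9 + m))
-33*S(2) = -66*2*(9 + 2) = -66*2*11 = -33*44 = -1452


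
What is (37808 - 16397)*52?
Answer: 1113372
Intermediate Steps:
(37808 - 16397)*52 = 21411*52 = 1113372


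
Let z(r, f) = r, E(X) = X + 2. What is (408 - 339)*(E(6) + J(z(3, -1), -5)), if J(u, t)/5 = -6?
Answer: -1518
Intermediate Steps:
E(X) = 2 + X
J(u, t) = -30 (J(u, t) = 5*(-6) = -30)
(408 - 339)*(E(6) + J(z(3, -1), -5)) = (408 - 339)*((2 + 6) - 30) = 69*(8 - 30) = 69*(-22) = -1518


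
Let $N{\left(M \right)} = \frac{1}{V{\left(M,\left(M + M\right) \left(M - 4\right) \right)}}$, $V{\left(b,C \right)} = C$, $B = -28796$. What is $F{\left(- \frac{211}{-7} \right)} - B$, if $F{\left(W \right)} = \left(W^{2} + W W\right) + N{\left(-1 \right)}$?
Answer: $\frac{15000509}{490} \approx 30613.0$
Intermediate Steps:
$N{\left(M \right)} = \frac{1}{2 M \left(-4 + M\right)}$ ($N{\left(M \right)} = \frac{1}{\left(M + M\right) \left(M - 4\right)} = \frac{1}{2 M \left(-4 + M\right)}$)
$F{\left(W \right)} = \frac{1}{10} + 2 W^{2}$ ($F{\left(W \right)} = \left(W^{2} + W W\right) + \frac{1}{2 \left(-1\right) \left(-4 - 1\right)} = \left(W^{2} + W^{2}\right) + \frac{1}{2} \left(-1\right) \frac{1}{-5} = 2 W^{2} + \frac{1}{2} \left(-1\right) \left(- \frac{1}{5}\right) = 2 W^{2} + \frac{1}{10} = \frac{1}{10} + 2 W^{2}$)
$F{\left(- \frac{211}{-7} \right)} - B = \left(\frac{1}{10} + 2 \left(- \frac{211}{-7}\right)^{2}\right) - -28796 = \left(\frac{1}{10} + 2 \left(\left(-211\right) \left(- \frac{1}{7}\right)\right)^{2}\right) + 28796 = \left(\frac{1}{10} + 2 \left(\frac{211}{7}\right)^{2}\right) + 28796 = \left(\frac{1}{10} + 2 \cdot \frac{44521}{49}\right) + 28796 = \left(\frac{1}{10} + \frac{89042}{49}\right) + 28796 = \frac{890469}{490} + 28796 = \frac{15000509}{490}$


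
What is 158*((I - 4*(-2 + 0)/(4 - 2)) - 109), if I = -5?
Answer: -17380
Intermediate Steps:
158*((I - 4*(-2 + 0)/(4 - 2)) - 109) = 158*((-5 - 4*(-2 + 0)/(4 - 2)) - 109) = 158*((-5 - (-8)/2) - 109) = 158*((-5 - 4*(-1)) - 109) = 158*((-5 + 4) - 109) = 158*(-1 - 109) = 158*(-110) = -17380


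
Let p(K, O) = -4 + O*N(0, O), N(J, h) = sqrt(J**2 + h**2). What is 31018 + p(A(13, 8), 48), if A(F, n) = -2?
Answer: 33318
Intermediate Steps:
p(K, O) = -4 + O*sqrt(O**2) (p(K, O) = -4 + O*sqrt(0**2 + O**2) = -4 + O*sqrt(0 + O**2) = -4 + O*sqrt(O**2))
31018 + p(A(13, 8), 48) = 31018 + (-4 + 48*sqrt(48**2)) = 31018 + (-4 + 48*sqrt(2304)) = 31018 + (-4 + 48*48) = 31018 + (-4 + 2304) = 31018 + 2300 = 33318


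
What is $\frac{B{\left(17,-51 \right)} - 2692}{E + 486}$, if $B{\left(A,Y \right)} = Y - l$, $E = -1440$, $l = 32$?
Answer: $\frac{925}{318} \approx 2.9088$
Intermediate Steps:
$B{\left(A,Y \right)} = -32 + Y$ ($B{\left(A,Y \right)} = Y - 32 = -32 + Y$)
$\frac{B{\left(17,-51 \right)} - 2692}{E + 486} = \frac{\left(-32 - 51\right) - 2692}{-1440 + 486} = \frac{-83 - 2692}{-954} = \left(-2775\right) \left(- \frac{1}{954}\right) = \frac{925}{318}$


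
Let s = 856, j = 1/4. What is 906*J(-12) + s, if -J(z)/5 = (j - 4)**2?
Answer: -502777/8 ≈ -62847.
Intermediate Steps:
j = 1/4 ≈ 0.25000
J(z) = -1125/16 (J(z) = -5*(1/4 - 4)**2 = -5*(-15/4)**2 = -5*225/16 = -1125/16)
906*J(-12) + s = 906*(-1125/16) + 856 = -509625/8 + 856 = -502777/8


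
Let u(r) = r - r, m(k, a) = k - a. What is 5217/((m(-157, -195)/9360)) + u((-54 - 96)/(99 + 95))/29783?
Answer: 24415560/19 ≈ 1.2850e+6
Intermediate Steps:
u(r) = 0
5217/((m(-157, -195)/9360)) + u((-54 - 96)/(99 + 95))/29783 = 5217/(((-157 - 1*(-195))/9360)) + 0/29783 = 5217/(((-157 + 195)*(1/9360))) + 0*(1/29783) = 5217/((38*(1/9360))) + 0 = 5217/(19/4680) + 0 = 5217*(4680/19) + 0 = 24415560/19 + 0 = 24415560/19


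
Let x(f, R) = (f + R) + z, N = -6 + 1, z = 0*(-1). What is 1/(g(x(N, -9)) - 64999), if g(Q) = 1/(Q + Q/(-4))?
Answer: -21/1364981 ≈ -1.5385e-5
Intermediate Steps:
z = 0
N = -5
x(f, R) = R + f (x(f, R) = (f + R) + 0 = (R + f) + 0 = R + f)
g(Q) = 4/(3*Q) (g(Q) = 1/(Q + Q*(-¼)) = 1/(Q - Q/4) = 1/(3*Q/4) = 4/(3*Q))
1/(g(x(N, -9)) - 64999) = 1/(4/(3*(-9 - 5)) - 64999) = 1/((4/3)/(-14) - 64999) = 1/((4/3)*(-1/14) - 64999) = 1/(-2/21 - 64999) = 1/(-1364981/21) = -21/1364981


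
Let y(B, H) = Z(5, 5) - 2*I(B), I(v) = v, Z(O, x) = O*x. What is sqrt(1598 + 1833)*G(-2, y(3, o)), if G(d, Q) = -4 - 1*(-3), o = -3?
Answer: -sqrt(3431) ≈ -58.575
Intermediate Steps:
y(B, H) = 25 - 2*B (y(B, H) = 5*5 - 2*B = 25 - 2*B)
G(d, Q) = -1 (G(d, Q) = -4 + 3 = -1)
sqrt(1598 + 1833)*G(-2, y(3, o)) = sqrt(1598 + 1833)*(-1) = sqrt(3431)*(-1) = -sqrt(3431)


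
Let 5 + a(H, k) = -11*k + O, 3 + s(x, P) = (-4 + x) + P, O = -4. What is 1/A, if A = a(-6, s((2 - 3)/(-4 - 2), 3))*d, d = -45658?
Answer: -3/4542971 ≈ -6.6036e-7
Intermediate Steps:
s(x, P) = -7 + P + x (s(x, P) = -3 + ((-4 + x) + P) = -3 + (-4 + P + x) = -7 + P + x)
a(H, k) = -9 - 11*k (a(H, k) = -5 + (-11*k - 4) = -5 + (-4 - 11*k) = -9 - 11*k)
A = -4542971/3 (A = (-9 - 11*(-7 + 3 + (2 - 3)/(-4 - 2)))*(-45658) = (-9 - 11*(-7 + 3 - 1/(-6)))*(-45658) = (-9 - 11*(-7 + 3 - 1*(-⅙)))*(-45658) = (-9 - 11*(-7 + 3 + ⅙))*(-45658) = (-9 - 11*(-23/6))*(-45658) = (-9 + 253/6)*(-45658) = (199/6)*(-45658) = -4542971/3 ≈ -1.5143e+6)
1/A = 1/(-4542971/3) = -3/4542971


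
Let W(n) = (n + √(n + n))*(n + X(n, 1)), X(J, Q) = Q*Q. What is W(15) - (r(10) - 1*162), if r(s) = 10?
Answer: 392 + 16*√30 ≈ 479.64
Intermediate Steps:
X(J, Q) = Q²
W(n) = (1 + n)*(n + √2*√n) (W(n) = (n + √(n + n))*(n + 1²) = (n + √(2*n))*(n + 1) = (n + √2*√n)*(1 + n) = (1 + n)*(n + √2*√n))
W(15) - (r(10) - 1*162) = (15 + 15² + √2*√15 + √2*15^(3/2)) - (10 - 1*162) = (15 + 225 + √30 + √2*(15*√15)) - (10 - 162) = (15 + 225 + √30 + 15*√30) - 1*(-152) = (240 + 16*√30) + 152 = 392 + 16*√30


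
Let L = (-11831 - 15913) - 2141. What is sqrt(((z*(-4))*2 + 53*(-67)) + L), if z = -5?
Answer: 22*I*sqrt(69) ≈ 182.75*I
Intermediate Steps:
L = -29885 (L = -27744 - 2141 = -29885)
sqrt(((z*(-4))*2 + 53*(-67)) + L) = sqrt((-5*(-4)*2 + 53*(-67)) - 29885) = sqrt((20*2 - 3551) - 29885) = sqrt((40 - 3551) - 29885) = sqrt(-3511 - 29885) = sqrt(-33396) = 22*I*sqrt(69)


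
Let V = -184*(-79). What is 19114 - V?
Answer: 4578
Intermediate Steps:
V = 14536
19114 - V = 19114 - 1*14536 = 19114 - 14536 = 4578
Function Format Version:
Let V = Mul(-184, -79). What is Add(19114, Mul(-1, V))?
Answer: 4578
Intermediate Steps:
V = 14536
Add(19114, Mul(-1, V)) = Add(19114, Mul(-1, 14536)) = Add(19114, -14536) = 4578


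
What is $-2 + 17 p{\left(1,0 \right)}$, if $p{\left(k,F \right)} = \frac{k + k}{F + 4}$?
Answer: $\frac{13}{2} \approx 6.5$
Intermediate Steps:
$p{\left(k,F \right)} = \frac{2 k}{4 + F}$
$-2 + 17 p{\left(1,0 \right)} = -2 + 17 \cdot 2 \cdot 1 \frac{1}{4 + 0} = -2 + 17 \cdot 2 \cdot 1 \cdot \frac{1}{4} = -2 + 17 \cdot \frac{1}{2} = -2 + \frac{17}{2} = \frac{13}{2}$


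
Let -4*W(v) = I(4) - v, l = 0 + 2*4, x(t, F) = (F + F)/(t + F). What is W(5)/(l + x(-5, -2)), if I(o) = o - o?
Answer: 7/48 ≈ 0.14583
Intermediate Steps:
x(t, F) = 2*F/(F + t) (x(t, F) = (2*F)/(F + t) = 2*F/(F + t))
l = 8 (l = 0 + 8 = 8)
I(o) = 0
W(v) = v/4 (W(v) = -(0 - v)/4 = -(-1)*v/4 = v/4)
W(5)/(l + x(-5, -2)) = ((¼)*5)/(8 + 2*(-2)/(-2 - 5)) = 5/(4*(8 + 2*(-2)/(-7))) = 5/(4*(8 + 2*(-2)*(-⅐))) = 5/(4*(8 + 4/7)) = 5/(4*(60/7)) = (5/4)*(7/60) = 7/48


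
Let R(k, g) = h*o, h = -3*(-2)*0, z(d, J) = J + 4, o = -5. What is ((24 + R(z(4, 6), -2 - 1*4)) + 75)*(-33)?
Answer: -3267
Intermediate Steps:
z(d, J) = 4 + J
h = 0 (h = 6*0 = 0)
R(k, g) = 0 (R(k, g) = 0*(-5) = 0)
((24 + R(z(4, 6), -2 - 1*4)) + 75)*(-33) = ((24 + 0) + 75)*(-33) = (24 + 75)*(-33) = 99*(-33) = -3267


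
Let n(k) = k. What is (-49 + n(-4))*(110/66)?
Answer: -265/3 ≈ -88.333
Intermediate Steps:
(-49 + n(-4))*(110/66) = (-49 - 4)*(110/66) = -5830/66 = -53*5/3 = -265/3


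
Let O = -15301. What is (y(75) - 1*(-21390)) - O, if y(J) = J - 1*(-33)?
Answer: 36799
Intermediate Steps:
y(J) = 33 + J (y(J) = J + 33 = 33 + J)
(y(75) - 1*(-21390)) - O = ((33 + 75) - 1*(-21390)) - 1*(-15301) = (108 + 21390) + 15301 = 21498 + 15301 = 36799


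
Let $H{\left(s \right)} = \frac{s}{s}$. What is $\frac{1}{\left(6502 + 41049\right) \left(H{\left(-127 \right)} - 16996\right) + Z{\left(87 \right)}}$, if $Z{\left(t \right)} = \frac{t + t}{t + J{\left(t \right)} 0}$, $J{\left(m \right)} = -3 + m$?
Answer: $- \frac{1}{808129243} \approx -1.2374 \cdot 10^{-9}$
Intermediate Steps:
$H{\left(s \right)} = 1$
$Z{\left(t \right)} = 2$ ($Z{\left(t \right)} = \frac{t + t}{t + \left(-3 + t\right) 0} = \frac{2 t}{t + 0} = \frac{2 t}{t} = 2$)
$\frac{1}{\left(6502 + 41049\right) \left(H{\left(-127 \right)} - 16996\right) + Z{\left(87 \right)}} = \frac{1}{\left(6502 + 41049\right) \left(1 - 16996\right) + 2} = \frac{1}{47551 \left(-16995\right) + 2} = \frac{1}{-808129245 + 2} = \frac{1}{-808129243} = - \frac{1}{808129243}$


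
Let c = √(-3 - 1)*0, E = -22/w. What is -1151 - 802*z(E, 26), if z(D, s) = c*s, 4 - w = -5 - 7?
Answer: -1151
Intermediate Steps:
w = 16 (w = 4 - (-5 - 7) = 4 - 1*(-12) = 4 + 12 = 16)
E = -11/8 (E = -22/16 = -22*1/16 = -11/8 ≈ -1.3750)
c = 0 (c = √(-4)*0 = (2*I)*0 = 0)
z(D, s) = 0 (z(D, s) = 0*s = 0)
-1151 - 802*z(E, 26) = -1151 - 802*0 = -1151 + 0 = -1151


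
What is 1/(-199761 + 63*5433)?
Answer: 1/142518 ≈ 7.0167e-6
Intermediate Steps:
1/(-199761 + 63*5433) = 1/(-199761 + 342279) = 1/142518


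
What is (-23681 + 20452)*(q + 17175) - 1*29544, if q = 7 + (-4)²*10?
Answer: -56026862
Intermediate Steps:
q = 167 (q = 7 + 16*10 = 7 + 160 = 167)
(-23681 + 20452)*(q + 17175) - 1*29544 = (-23681 + 20452)*(167 + 17175) - 1*29544 = -3229*17342 - 29544 = -55997318 - 29544 = -56026862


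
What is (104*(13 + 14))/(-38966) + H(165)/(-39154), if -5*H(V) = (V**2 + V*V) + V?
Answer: 157840593/762837382 ≈ 0.20691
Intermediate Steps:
H(V) = -2*V**2/5 - V/5 (H(V) = -((V**2 + V*V) + V)/5 = -((V**2 + V**2) + V)/5 = -(2*V**2 + V)/5 = -(V + 2*V**2)/5 = -2*V**2/5 - V/5)
(104*(13 + 14))/(-38966) + H(165)/(-39154) = (104*(13 + 14))/(-38966) - 1/5*165*(1 + 2*165)/(-39154) = (104*27)*(-1/38966) - 1/5*165*(1 + 330)*(-1/39154) = 2808*(-1/38966) - 1/5*165*331*(-1/39154) = -1404/19483 - 10923*(-1/39154) = -1404/19483 + 10923/39154 = 157840593/762837382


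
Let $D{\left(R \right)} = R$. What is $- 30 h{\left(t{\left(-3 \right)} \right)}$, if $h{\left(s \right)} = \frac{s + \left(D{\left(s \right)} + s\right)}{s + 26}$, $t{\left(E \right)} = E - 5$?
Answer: $40$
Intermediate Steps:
$t{\left(E \right)} = -5 + E$
$h{\left(s \right)} = \frac{3 s}{26 + s}$ ($h{\left(s \right)} = \frac{s + \left(s + s\right)}{s + 26} = \frac{s + 2 s}{26 + s} = \frac{3 s}{26 + s}$)
$- 30 h{\left(t{\left(-3 \right)} \right)} = - 30 \frac{3 \left(-5 - 3\right)}{26 - 8} = - 30 \cdot 3 \left(-8\right) \frac{1}{26 - 8} = - 30 \cdot 3 \left(-8\right) \frac{1}{18} = \left(-30\right) \left(- \frac{4}{3}\right) = 40$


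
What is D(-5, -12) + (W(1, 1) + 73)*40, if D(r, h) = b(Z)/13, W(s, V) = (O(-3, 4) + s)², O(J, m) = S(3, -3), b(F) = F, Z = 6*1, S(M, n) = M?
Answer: 46286/13 ≈ 3560.5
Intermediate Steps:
Z = 6
O(J, m) = 3
W(s, V) = (3 + s)²
D(r, h) = 6/13
D(-5, -12) + (W(1, 1) + 73)*40 = 6/13 + ((3 + 1)² + 73)*40 = 6/13 + (4² + 73)*40 = 6/13 + (16 + 73)*40 = 6/13 + 89*40 = 6/13 + 3560 = 46286/13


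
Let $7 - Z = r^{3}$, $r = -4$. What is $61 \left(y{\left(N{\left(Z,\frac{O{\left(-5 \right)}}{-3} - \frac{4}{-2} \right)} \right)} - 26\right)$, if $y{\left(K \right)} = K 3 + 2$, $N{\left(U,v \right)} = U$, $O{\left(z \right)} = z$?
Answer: $11529$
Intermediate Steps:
$Z = 71$ ($Z = 7 - \left(-4\right)^{3} = 7 - -64 = 7 + 64 = 71$)
$y{\left(K \right)} = 2 + 3 K$ ($y{\left(K \right)} = 3 K + 2 = 2 + 3 K$)
$61 \left(y{\left(N{\left(Z,\frac{O{\left(-5 \right)}}{-3} - \frac{4}{-2} \right)} \right)} - 26\right) = 61 \left(\left(2 + 3 \cdot 71\right) - 26\right) = 61 \left(\left(2 + 213\right) - 26\right) = 61 \left(215 - 26\right) = 61 \cdot 189 = 11529$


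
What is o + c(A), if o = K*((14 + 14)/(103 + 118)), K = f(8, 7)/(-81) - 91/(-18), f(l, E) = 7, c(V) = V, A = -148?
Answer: -2638078/17901 ≈ -147.37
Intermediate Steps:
K = 805/162 (K = 7/(-81) - 91/(-18) = 7*(-1/81) - 91*(-1/18) = -7/81 + 91/18 = 805/162 ≈ 4.9691)
o = 11270/17901 (o = 805*((14 + 14)/(103 + 118))/162 = 805*(28/221)/162 = 805*(28*(1/221))/162 = (805/162)*(28/221) = 11270/17901 ≈ 0.62957)
o + c(A) = 11270/17901 - 148 = -2638078/17901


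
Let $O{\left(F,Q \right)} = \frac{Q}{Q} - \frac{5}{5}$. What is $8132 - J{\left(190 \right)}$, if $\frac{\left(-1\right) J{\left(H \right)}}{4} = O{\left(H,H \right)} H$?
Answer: $8132$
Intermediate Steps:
$O{\left(F,Q \right)} = 0$ ($O{\left(F,Q \right)} = 1 - 1 = 0$)
$J{\left(H \right)} = 0$ ($J{\left(H \right)} = - 4 \cdot 0 H = \left(-4\right) 0 = 0$)
$8132 - J{\left(190 \right)} = 8132 - 0 = 8132 + 0 = 8132$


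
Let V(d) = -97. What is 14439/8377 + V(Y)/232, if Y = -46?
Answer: 2537279/1943464 ≈ 1.3055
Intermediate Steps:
14439/8377 + V(Y)/232 = 14439/8377 - 97/232 = 2537279/1943464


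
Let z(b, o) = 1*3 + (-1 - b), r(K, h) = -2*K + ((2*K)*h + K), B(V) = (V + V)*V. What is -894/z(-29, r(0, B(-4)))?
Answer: -894/31 ≈ -28.839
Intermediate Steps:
B(V) = 2*V² (B(V) = (2*V)*V = 2*V²)
r(K, h) = -K + 2*K*h (r(K, h) = -2*K + (2*K*h + K) = -2*K + (K + 2*K*h) = -K + 2*K*h)
z(b, o) = 2 - b (z(b, o) = 3 + (-1 - b) = 2 - b)
-894/z(-29, r(0, B(-4))) = -894/(2 - 1*(-29)) = -894/(2 + 29) = -894/31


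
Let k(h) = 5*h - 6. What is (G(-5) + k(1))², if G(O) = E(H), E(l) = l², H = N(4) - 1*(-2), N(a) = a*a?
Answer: 104329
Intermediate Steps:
N(a) = a²
H = 18 (H = 4² - 1*(-2) = 16 + 2 = 18)
k(h) = -6 + 5*h
G(O) = 324 (G(O) = 18² = 324)
(G(-5) + k(1))² = (324 + (-6 + 5*1))² = (324 + (-6 + 5))² = (324 - 1)² = 323² = 104329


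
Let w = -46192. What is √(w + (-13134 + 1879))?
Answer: 3*I*√6383 ≈ 239.68*I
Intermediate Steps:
√(w + (-13134 + 1879)) = √(-46192 + (-13134 + 1879)) = √(-46192 - 11255) = √(-57447) = 3*I*√6383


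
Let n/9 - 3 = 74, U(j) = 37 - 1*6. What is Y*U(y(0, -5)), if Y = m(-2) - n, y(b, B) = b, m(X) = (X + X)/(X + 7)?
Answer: -107539/5 ≈ -21508.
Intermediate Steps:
m(X) = 2*X/(7 + X) (m(X) = (2*X)/(7 + X) = 2*X/(7 + X))
U(j) = 31 (U(j) = 37 - 6 = 31)
n = 693 (n = 27 + 9*74 = 27 + 666 = 693)
Y = -3469/5 (Y = 2*(-2)/(7 - 2) - 1*693 = 2*(-2)/5 - 693 = 2*(-2)*(1/5) - 693 = -4/5 - 693 = -3469/5 ≈ -693.80)
Y*U(y(0, -5)) = -3469/5*31 = -107539/5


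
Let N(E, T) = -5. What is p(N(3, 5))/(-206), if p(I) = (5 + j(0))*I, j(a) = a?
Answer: 25/206 ≈ 0.12136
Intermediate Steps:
p(I) = 5*I (p(I) = (5 + 0)*I = 5*I)
p(N(3, 5))/(-206) = (5*(-5))/(-206) = -1/206*(-25) = 25/206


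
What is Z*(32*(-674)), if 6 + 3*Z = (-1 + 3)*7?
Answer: -172544/3 ≈ -57515.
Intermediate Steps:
Z = 8/3 (Z = -2 + ((-1 + 3)*7)/3 = -2 + (2*7)/3 = -2 + (1/3)*14 = -2 + 14/3 = 8/3 ≈ 2.6667)
Z*(32*(-674)) = 8*(32*(-674))/3 = (8/3)*(-21568) = -172544/3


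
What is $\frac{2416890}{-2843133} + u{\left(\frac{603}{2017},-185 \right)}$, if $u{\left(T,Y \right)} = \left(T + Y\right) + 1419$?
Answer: $\frac{2357778343381}{1911533087} \approx 1233.4$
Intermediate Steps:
$u{\left(T,Y \right)} = 1419 + T + Y$
$\frac{2416890}{-2843133} + u{\left(\frac{603}{2017},-185 \right)} = \frac{2416890}{-2843133} + \left(1419 + \frac{603}{2017} - 185\right) = 2416890 \left(- \frac{1}{2843133}\right) + \left(1419 + 603 \cdot \frac{1}{2017} - 185\right) = - \frac{805630}{947711} + \left(1419 + \frac{603}{2017} - 185\right) = - \frac{805630}{947711} + \frac{2489581}{2017} = \frac{2357778343381}{1911533087}$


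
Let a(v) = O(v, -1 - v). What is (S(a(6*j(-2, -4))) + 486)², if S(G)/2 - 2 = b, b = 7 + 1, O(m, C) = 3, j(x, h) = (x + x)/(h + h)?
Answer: 256036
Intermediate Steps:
j(x, h) = x/h (j(x, h) = (2*x)/((2*h)) = (2*x)*(1/(2*h)) = x/h)
b = 8
a(v) = 3
S(G) = 20 (S(G) = 4 + 2*8 = 4 + 16 = 20)
(S(a(6*j(-2, -4))) + 486)² = (20 + 486)² = 506² = 256036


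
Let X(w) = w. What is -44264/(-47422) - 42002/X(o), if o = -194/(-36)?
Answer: -17924222792/2299967 ≈ -7793.3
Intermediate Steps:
o = 97/18 (o = -194*(-1/36) = 97/18 ≈ 5.3889)
-44264/(-47422) - 42002/X(o) = -44264/(-47422) - 42002/97/18 = -44264*(-1/47422) - 42002*18/97 = 22132/23711 - 756036/97 = -17924222792/2299967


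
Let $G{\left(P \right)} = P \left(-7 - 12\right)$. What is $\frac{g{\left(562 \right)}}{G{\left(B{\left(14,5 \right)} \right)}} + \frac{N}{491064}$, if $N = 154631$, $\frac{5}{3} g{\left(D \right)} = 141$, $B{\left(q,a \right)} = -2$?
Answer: $\frac{118549981}{46651080} \approx 2.5412$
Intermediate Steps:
$G{\left(P \right)} = - 19 P$ ($G{\left(P \right)} = P \left(-19\right) = - 19 P$)
$g{\left(D \right)} = \frac{423}{5}$ ($g{\left(D \right)} = \frac{3}{5} \cdot 141 = \frac{423}{5}$)
$\frac{g{\left(562 \right)}}{G{\left(B{\left(14,5 \right)} \right)}} + \frac{N}{491064} = \frac{423}{5 \left(\left(-19\right) \left(-2\right)\right)} + \frac{154631}{491064} = \frac{423}{5 \cdot 38} + 154631 \cdot \frac{1}{491064} = \frac{423}{5} \cdot \frac{1}{38} + \frac{154631}{491064} = \frac{423}{190} + \frac{154631}{491064} = \frac{118549981}{46651080}$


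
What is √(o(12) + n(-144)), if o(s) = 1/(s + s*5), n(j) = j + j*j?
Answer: 5*√118610/12 ≈ 143.50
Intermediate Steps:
n(j) = j + j²
o(s) = 1/(6*s) (o(s) = 1/(s + 5*s) = 1/(6*s))
√(o(12) + n(-144)) = √((⅙)/12 - 144*(1 - 144)) = √((⅙)*(1/12) - 144*(-143)) = √(1/72 + 20592) = √(1482625/72) = 5*√118610/12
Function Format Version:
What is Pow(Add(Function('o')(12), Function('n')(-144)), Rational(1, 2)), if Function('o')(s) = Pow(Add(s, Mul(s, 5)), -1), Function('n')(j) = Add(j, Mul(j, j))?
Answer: Mul(Rational(5, 12), Pow(118610, Rational(1, 2))) ≈ 143.50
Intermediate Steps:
Function('n')(j) = Add(j, Pow(j, 2))
Function('o')(s) = Mul(Rational(1, 6), Pow(s, -1)) (Function('o')(s) = Pow(Add(s, Mul(5, s)), -1) = Pow(Mul(6, s), -1) = Mul(Rational(1, 6), Pow(s, -1)))
Pow(Add(Function('o')(12), Function('n')(-144)), Rational(1, 2)) = Pow(Add(Mul(Rational(1, 6), Pow(12, -1)), Mul(-144, Add(1, -144))), Rational(1, 2)) = Pow(Add(Mul(Rational(1, 6), Rational(1, 12)), Mul(-144, -143)), Rational(1, 2)) = Pow(Add(Rational(1, 72), 20592), Rational(1, 2)) = Pow(Rational(1482625, 72), Rational(1, 2)) = Mul(Rational(5, 12), Pow(118610, Rational(1, 2)))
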